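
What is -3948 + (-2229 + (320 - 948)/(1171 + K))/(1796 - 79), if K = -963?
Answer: -352609297/89284 ≈ -3949.3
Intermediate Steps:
-3948 + (-2229 + (320 - 948)/(1171 + K))/(1796 - 79) = -3948 + (-2229 + (320 - 948)/(1171 - 963))/(1796 - 79) = -3948 + (-2229 - 628/208)/1717 = -3948 + (-2229 - 628*1/208)*(1/1717) = -3948 + (-2229 - 157/52)*(1/1717) = -3948 - 116065/52*1/1717 = -3948 - 116065/89284 = -352609297/89284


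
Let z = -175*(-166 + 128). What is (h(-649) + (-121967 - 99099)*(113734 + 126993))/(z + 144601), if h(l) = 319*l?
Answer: -17738920671/50417 ≈ -3.5184e+5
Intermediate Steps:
z = 6650 (z = -175*(-38) = 6650)
(h(-649) + (-121967 - 99099)*(113734 + 126993))/(z + 144601) = (319*(-649) + (-121967 - 99099)*(113734 + 126993))/(6650 + 144601) = (-207031 - 221066*240727)/151251 = (-207031 - 53216554982)*(1/151251) = -53216762013*1/151251 = -17738920671/50417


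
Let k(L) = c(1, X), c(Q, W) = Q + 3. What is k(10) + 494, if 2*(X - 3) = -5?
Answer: 498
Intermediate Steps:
X = ½ (X = 3 + (½)*(-5) = 3 - 5/2 = ½ ≈ 0.50000)
c(Q, W) = 3 + Q
k(L) = 4 (k(L) = 3 + 1 = 4)
k(10) + 494 = 4 + 494 = 498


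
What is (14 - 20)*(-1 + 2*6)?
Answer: -66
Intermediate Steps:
(14 - 20)*(-1 + 2*6) = -6*(-1 + 12) = -6*11 = -66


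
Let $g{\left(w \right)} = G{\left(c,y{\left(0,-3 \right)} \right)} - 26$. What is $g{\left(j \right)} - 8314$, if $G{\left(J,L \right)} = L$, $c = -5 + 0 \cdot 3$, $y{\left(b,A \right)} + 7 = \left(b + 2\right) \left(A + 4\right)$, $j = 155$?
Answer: $-8345$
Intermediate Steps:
$y{\left(b,A \right)} = -7 + \left(2 + b\right) \left(4 + A\right)$ ($y{\left(b,A \right)} = -7 + \left(b + 2\right) \left(A + 4\right) = -7 + \left(2 + b\right) \left(4 + A\right)$)
$c = -5$ ($c = -5 + 0 = -5$)
$g{\left(w \right)} = -31$ ($g{\left(w \right)} = \left(1 + 2 \left(-3\right) + 4 \cdot 0 - 0\right) - 26 = \left(1 - 6 + 0 + 0\right) - 26 = -5 - 26 = -31$)
$g{\left(j \right)} - 8314 = -31 - 8314 = -8345$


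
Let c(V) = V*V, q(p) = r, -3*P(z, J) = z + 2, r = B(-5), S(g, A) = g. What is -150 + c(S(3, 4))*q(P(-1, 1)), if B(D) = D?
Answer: -195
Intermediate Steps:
r = -5
P(z, J) = -⅔ - z/3 (P(z, J) = -(z + 2)/3 = -(2 + z)/3 = -⅔ - z/3)
q(p) = -5
c(V) = V²
-150 + c(S(3, 4))*q(P(-1, 1)) = -150 + 3²*(-5) = -150 + 9*(-5) = -150 - 45 = -195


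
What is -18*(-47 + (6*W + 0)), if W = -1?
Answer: 954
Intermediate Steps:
-18*(-47 + (6*W + 0)) = -18*(-47 + (6*(-1) + 0)) = -18*(-47 + (-6 + 0)) = -18*(-47 - 6) = -18*(-53) = 954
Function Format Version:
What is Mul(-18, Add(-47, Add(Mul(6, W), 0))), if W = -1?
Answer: 954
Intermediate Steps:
Mul(-18, Add(-47, Add(Mul(6, W), 0))) = Mul(-18, Add(-47, Add(Mul(6, -1), 0))) = Mul(-18, Add(-47, Add(-6, 0))) = Mul(-18, Add(-47, -6)) = Mul(-18, -53) = 954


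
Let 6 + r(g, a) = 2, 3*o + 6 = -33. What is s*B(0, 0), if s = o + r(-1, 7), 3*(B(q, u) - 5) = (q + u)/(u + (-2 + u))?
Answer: -85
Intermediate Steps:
o = -13 (o = -2 + (⅓)*(-33) = -2 - 11 = -13)
r(g, a) = -4 (r(g, a) = -6 + 2 = -4)
B(q, u) = 5 + (q + u)/(3*(-2 + 2*u)) (B(q, u) = 5 + ((q + u)/(u + (-2 + u)))/3 = 5 + ((q + u)/(-2 + 2*u))/3 = 5 + (q + u)/(3*(-2 + 2*u)))
s = -17 (s = -13 - 4 = -17)
s*B(0, 0) = -17*(-30 + 0 + 31*0)/(6*(-1 + 0)) = -17*(-30 + 0 + 0)/(6*(-1)) = -17*(-1)*(-30)/6 = -17*5 = -85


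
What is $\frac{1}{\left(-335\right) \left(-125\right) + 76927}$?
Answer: $\frac{1}{118802} \approx 8.4174 \cdot 10^{-6}$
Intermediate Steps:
$\frac{1}{\left(-335\right) \left(-125\right) + 76927} = \frac{1}{41875 + 76927} = \frac{1}{118802}$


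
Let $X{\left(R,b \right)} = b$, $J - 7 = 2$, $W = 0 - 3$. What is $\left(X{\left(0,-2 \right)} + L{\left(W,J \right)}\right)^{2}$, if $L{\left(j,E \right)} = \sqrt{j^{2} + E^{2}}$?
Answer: $94 - 12 \sqrt{10} \approx 56.053$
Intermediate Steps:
$W = -3$
$J = 9$ ($J = 7 + 2 = 9$)
$L{\left(j,E \right)} = \sqrt{E^{2} + j^{2}}$
$\left(X{\left(0,-2 \right)} + L{\left(W,J \right)}\right)^{2} = \left(-2 + \sqrt{9^{2} + \left(-3\right)^{2}}\right)^{2} = \left(-2 + \sqrt{81 + 9}\right)^{2} = \left(-2 + \sqrt{90}\right)^{2} = \left(-2 + 3 \sqrt{10}\right)^{2}$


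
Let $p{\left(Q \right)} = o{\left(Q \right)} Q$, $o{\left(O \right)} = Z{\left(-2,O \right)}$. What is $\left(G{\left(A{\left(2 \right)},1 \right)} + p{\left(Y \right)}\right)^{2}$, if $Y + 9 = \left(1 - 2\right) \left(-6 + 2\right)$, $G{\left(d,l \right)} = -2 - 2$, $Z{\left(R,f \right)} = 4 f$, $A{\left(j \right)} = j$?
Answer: $9216$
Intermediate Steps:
$G{\left(d,l \right)} = -4$ ($G{\left(d,l \right)} = -2 - 2 = -4$)
$o{\left(O \right)} = 4 O$
$Y = -5$ ($Y = -9 + \left(1 - 2\right) \left(-6 + 2\right) = -9 - -4 = -9 + 4 = -5$)
$p{\left(Q \right)} = 4 Q^{2}$ ($p{\left(Q \right)} = 4 Q Q = 4 Q^{2}$)
$\left(G{\left(A{\left(2 \right)},1 \right)} + p{\left(Y \right)}\right)^{2} = \left(-4 + 4 \left(-5\right)^{2}\right)^{2} = \left(-4 + 4 \cdot 25\right)^{2} = \left(-4 + 100\right)^{2} = 96^{2} = 9216$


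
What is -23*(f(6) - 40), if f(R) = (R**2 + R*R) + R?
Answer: -874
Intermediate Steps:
f(R) = R + 2*R**2 (f(R) = (R**2 + R**2) + R = 2*R**2 + R = R + 2*R**2)
-23*(f(6) - 40) = -23*(6*(1 + 2*6) - 40) = -23*(6*(1 + 12) - 40) = -23*(6*13 - 40) = -23*(78 - 40) = -23*38 = -874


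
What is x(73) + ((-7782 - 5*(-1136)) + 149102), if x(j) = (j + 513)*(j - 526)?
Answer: -118458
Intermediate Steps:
x(j) = (-526 + j)*(513 + j) (x(j) = (513 + j)*(-526 + j) = (-526 + j)*(513 + j))
x(73) + ((-7782 - 5*(-1136)) + 149102) = (-269838 + 73**2 - 13*73) + ((-7782 - 5*(-1136)) + 149102) = (-269838 + 5329 - 949) + ((-7782 + 5680) + 149102) = -265458 + (-2102 + 149102) = -265458 + 147000 = -118458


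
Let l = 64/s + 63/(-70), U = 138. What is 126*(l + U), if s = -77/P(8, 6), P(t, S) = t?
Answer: 904023/55 ≈ 16437.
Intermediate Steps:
s = -77/8 ≈ -9.6250
l = -5813/770 (l = 64/(-77/8) + 63/(-70) = 64*(-8/77) + 63*(-1/70) = -512/77 - 9/10 = -5813/770 ≈ -7.5493)
126*(l + U) = 126*(-5813/770 + 138) = 126*(100447/770) = 904023/55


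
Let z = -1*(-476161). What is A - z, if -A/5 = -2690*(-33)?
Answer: -920011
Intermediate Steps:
A = -443850 (A = -(-13450)*(-33) = -5*88770 = -443850)
z = 476161
A - z = -443850 - 1*476161 = -443850 - 476161 = -920011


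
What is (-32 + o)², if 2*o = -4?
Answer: 1156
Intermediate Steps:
o = -2 (o = (½)*(-4) = -2)
(-32 + o)² = (-32 - 2)² = (-34)² = 1156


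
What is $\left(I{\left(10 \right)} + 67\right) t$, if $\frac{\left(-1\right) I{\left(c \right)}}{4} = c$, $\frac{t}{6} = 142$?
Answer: $23004$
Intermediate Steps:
$t = 852$ ($t = 6 \cdot 142 = 852$)
$I{\left(c \right)} = - 4 c$
$\left(I{\left(10 \right)} + 67\right) t = \left(\left(-4\right) 10 + 67\right) 852 = \left(-40 + 67\right) 852 = 27 \cdot 852 = 23004$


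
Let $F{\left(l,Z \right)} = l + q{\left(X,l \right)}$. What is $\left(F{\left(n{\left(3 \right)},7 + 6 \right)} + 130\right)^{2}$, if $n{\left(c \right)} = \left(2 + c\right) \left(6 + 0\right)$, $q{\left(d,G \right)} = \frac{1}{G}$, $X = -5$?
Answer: $\frac{23049601}{900} \approx 25611.0$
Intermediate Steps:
$n{\left(c \right)} = 12 + 6 c$ ($n{\left(c \right)} = \left(2 + c\right) 6 = 12 + 6 c$)
$F{\left(l,Z \right)} = l + \frac{1}{l}$
$\left(F{\left(n{\left(3 \right)},7 + 6 \right)} + 130\right)^{2} = \left(\left(\left(12 + 6 \cdot 3\right) + \frac{1}{12 + 6 \cdot 3}\right) + 130\right)^{2} = \left(\left(\left(12 + 18\right) + \frac{1}{12 + 18}\right) + 130\right)^{2} = \left(\left(30 + \frac{1}{30}\right) + 130\right)^{2} = \left(\frac{901}{30} + 130\right)^{2} = \left(\frac{4801}{30}\right)^{2} = \frac{23049601}{900}$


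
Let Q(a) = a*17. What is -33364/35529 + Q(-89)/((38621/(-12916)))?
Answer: 693015898288/1372165509 ≈ 505.05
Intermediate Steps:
Q(a) = 17*a
-33364/35529 + Q(-89)/((38621/(-12916))) = -33364/35529 + (17*(-89))/((38621/(-12916))) = -33364*1/35529 - 1513/(38621*(-1/12916)) = -33364/35529 - 1513/(-38621/12916) = -33364/35529 - 1513*(-12916/38621) = -33364/35529 + 19541908/38621 = 693015898288/1372165509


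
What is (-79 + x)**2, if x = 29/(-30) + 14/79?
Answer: 35759188201/5616900 ≈ 6366.4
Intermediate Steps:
x = -1871/2370 (x = 29*(-1/30) + 14*(1/79) = -29/30 + 14/79 = -1871/2370 ≈ -0.78945)
(-79 + x)**2 = (-79 - 1871/2370)**2 = (-189101/2370)**2 = 35759188201/5616900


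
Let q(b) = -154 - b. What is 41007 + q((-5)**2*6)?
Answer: 40703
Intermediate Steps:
41007 + q((-5)**2*6) = 41007 + (-154 - (-5)**2*6) = 41007 + (-154 - 25*6) = 41007 + (-154 - 1*150) = 41007 + (-154 - 150) = 41007 - 304 = 40703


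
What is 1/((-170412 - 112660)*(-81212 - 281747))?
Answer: 1/102743530048 ≈ 9.7330e-12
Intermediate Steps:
1/((-170412 - 112660)*(-81212 - 281747)) = 1/(-283072*(-362959)) = 1/102743530048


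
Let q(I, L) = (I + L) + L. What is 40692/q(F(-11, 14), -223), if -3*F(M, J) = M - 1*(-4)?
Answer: -122076/1331 ≈ -91.718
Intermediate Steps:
F(M, J) = -4/3 - M/3 (F(M, J) = -(M - 1*(-4))/3 = -(M + 4)/3 = -(4 + M)/3 = -4/3 - M/3)
q(I, L) = I + 2*L
40692/q(F(-11, 14), -223) = 40692/((-4/3 - ⅓*(-11)) + 2*(-223)) = 40692/((-4/3 + 11/3) - 446) = 40692/(7/3 - 446) = 40692/(-1331/3) = 40692*(-3/1331) = -122076/1331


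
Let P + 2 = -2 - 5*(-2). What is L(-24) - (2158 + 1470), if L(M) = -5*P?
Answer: -3658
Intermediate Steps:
P = 6 (P = -2 + (-2 - 5*(-2)) = -2 + (-2 + 10) = -2 + 8 = 6)
L(M) = -30 (L(M) = -5*6 = -30)
L(-24) - (2158 + 1470) = -30 - (2158 + 1470) = -30 - 1*3628 = -30 - 3628 = -3658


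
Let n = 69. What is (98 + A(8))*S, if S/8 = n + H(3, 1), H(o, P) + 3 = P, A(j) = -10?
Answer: 47168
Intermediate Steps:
H(o, P) = -3 + P
S = 536 (S = 8*(69 + (-3 + 1)) = 8*(69 - 2) = 8*67 = 536)
(98 + A(8))*S = (98 - 10)*536 = 88*536 = 47168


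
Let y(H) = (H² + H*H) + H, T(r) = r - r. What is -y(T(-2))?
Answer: 0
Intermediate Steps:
T(r) = 0
y(H) = H + 2*H² (y(H) = (H² + H²) + H = 2*H² + H = H + 2*H²)
-y(T(-2)) = -0*(1 + 2*0) = -0*(1 + 0) = -0 = -1*0 = 0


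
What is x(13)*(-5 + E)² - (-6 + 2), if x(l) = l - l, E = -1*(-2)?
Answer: 4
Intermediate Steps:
E = 2
x(l) = 0
x(13)*(-5 + E)² - (-6 + 2) = 0*(-5 + 2)² - (-6 + 2) = 0*(-3)² - 1*(-4) = 0*9 + 4 = 0 + 4 = 4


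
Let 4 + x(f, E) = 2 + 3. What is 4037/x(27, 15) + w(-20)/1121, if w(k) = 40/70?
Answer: 31678343/7847 ≈ 4037.0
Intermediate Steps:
w(k) = 4/7 (w(k) = 40*(1/70) = 4/7)
x(f, E) = 1 (x(f, E) = -4 + (2 + 3) = -4 + 5 = 1)
4037/x(27, 15) + w(-20)/1121 = 4037/1 + (4/7)/1121 = 4037*1 + (4/7)*(1/1121) = 4037 + 4/7847 = 31678343/7847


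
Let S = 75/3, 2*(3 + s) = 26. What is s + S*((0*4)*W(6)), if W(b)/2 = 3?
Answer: 10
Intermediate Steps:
W(b) = 6 (W(b) = 2*3 = 6)
s = 10 (s = -3 + (½)*26 = -3 + 13 = 10)
S = 25 (S = 75*(⅓) = 25)
s + S*((0*4)*W(6)) = 10 + 25*((0*4)*6) = 10 + 25*(0*6) = 10 + 25*0 = 10 + 0 = 10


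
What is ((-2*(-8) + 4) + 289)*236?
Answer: 72924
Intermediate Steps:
((-2*(-8) + 4) + 289)*236 = ((16 + 4) + 289)*236 = (20 + 289)*236 = 309*236 = 72924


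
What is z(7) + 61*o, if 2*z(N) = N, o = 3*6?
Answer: 2203/2 ≈ 1101.5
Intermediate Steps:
o = 18
z(N) = N/2
z(7) + 61*o = (½)*7 + 61*18 = 7/2 + 1098 = 2203/2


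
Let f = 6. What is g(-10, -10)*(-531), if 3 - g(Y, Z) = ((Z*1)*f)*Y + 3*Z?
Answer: 301077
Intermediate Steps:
g(Y, Z) = 3 - 3*Z - 6*Y*Z (g(Y, Z) = 3 - (((Z*1)*6)*Y + 3*Z) = 3 - ((Z*6)*Y + 3*Z) = 3 - ((6*Z)*Y + 3*Z) = 3 - (6*Y*Z + 3*Z) = 3 - (3*Z + 6*Y*Z) = 3 + (-3*Z - 6*Y*Z) = 3 - 3*Z - 6*Y*Z)
g(-10, -10)*(-531) = (3 - 3*(-10) - 6*(-10)*(-10))*(-531) = (3 + 30 - 600)*(-531) = -567*(-531) = 301077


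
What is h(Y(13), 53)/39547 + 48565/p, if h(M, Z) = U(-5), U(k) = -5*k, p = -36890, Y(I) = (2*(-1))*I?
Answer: -383935561/291777766 ≈ -1.3158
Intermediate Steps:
Y(I) = -2*I
h(M, Z) = 25 (h(M, Z) = -5*(-5) = 25)
h(Y(13), 53)/39547 + 48565/p = 25/39547 + 48565/(-36890) = 25*(1/39547) + 48565*(-1/36890) = 25/39547 - 9713/7378 = -383935561/291777766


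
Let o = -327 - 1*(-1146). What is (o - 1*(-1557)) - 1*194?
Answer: 2182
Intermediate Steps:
o = 819 (o = -327 + 1146 = 819)
(o - 1*(-1557)) - 1*194 = (819 - 1*(-1557)) - 1*194 = (819 + 1557) - 194 = 2376 - 194 = 2182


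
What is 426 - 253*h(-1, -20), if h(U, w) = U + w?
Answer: 5739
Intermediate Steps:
426 - 253*h(-1, -20) = 426 - 253*(-1 - 20) = 426 - 253*(-21) = 426 + 5313 = 5739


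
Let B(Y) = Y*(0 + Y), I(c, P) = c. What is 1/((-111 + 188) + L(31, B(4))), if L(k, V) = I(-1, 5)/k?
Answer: 31/2386 ≈ 0.012992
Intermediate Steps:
B(Y) = Y² (B(Y) = Y*Y = Y²)
L(k, V) = -1/k
1/((-111 + 188) + L(31, B(4))) = 1/((-111 + 188) - 1/31) = 1/(77 - 1*1/31) = 1/(77 - 1/31) = 1/(2386/31) = 31/2386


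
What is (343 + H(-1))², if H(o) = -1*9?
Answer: 111556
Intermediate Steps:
H(o) = -9
(343 + H(-1))² = (343 - 9)² = 334² = 111556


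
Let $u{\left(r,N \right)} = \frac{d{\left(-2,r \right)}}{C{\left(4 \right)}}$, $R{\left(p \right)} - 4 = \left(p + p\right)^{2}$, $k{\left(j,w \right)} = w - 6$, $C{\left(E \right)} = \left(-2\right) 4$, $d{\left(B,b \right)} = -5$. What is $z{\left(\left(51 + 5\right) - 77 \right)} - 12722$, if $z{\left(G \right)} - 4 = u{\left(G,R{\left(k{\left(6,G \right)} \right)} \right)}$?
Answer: $- \frac{101739}{8} \approx -12717.0$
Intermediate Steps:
$C{\left(E \right)} = -8$
$k{\left(j,w \right)} = -6 + w$ ($k{\left(j,w \right)} = w - 6 = -6 + w$)
$R{\left(p \right)} = 4 + 4 p^{2}$ ($R{\left(p \right)} = 4 + \left(p + p\right)^{2} = 4 + \left(2 p\right)^{2} = 4 + 4 p^{2}$)
$u{\left(r,N \right)} = \frac{5}{8}$ ($u{\left(r,N \right)} = - \frac{5}{-8} = \left(-5\right) \left(- \frac{1}{8}\right) = \frac{5}{8}$)
$z{\left(G \right)} = \frac{37}{8}$ ($z{\left(G \right)} = 4 + \frac{5}{8} = \frac{37}{8}$)
$z{\left(\left(51 + 5\right) - 77 \right)} - 12722 = \frac{37}{8} - 12722 = - \frac{101739}{8}$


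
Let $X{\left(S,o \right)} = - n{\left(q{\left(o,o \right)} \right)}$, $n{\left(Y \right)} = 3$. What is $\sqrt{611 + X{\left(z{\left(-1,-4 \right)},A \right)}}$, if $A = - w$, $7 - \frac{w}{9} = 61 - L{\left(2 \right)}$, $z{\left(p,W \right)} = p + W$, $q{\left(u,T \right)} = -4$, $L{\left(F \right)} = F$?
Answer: $4 \sqrt{38} \approx 24.658$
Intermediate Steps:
$z{\left(p,W \right)} = W + p$
$w = -468$ ($w = 63 - 9 \left(61 - 2\right) = 63 - 531 = -468$)
$A = 468$ ($A = \left(-1\right) \left(-468\right) = 468$)
$X{\left(S,o \right)} = -3$ ($X{\left(S,o \right)} = \left(-1\right) 3 = -3$)
$\sqrt{611 + X{\left(z{\left(-1,-4 \right)},A \right)}} = \sqrt{611 - 3} = \sqrt{608} = 4 \sqrt{38}$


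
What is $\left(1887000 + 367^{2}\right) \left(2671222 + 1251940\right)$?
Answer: $7931413460618$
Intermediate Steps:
$\left(1887000 + 367^{2}\right) \left(2671222 + 1251940\right) = \left(1887000 + 134689\right) 3923162 = 2021689 \cdot 3923162 = 7931413460618$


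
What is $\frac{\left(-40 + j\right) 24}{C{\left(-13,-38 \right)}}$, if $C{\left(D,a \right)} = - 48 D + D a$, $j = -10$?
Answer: $- \frac{600}{559} \approx -1.0733$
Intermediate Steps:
$\frac{\left(-40 + j\right) 24}{C{\left(-13,-38 \right)}} = \frac{\left(-40 - 10\right) 24}{\left(-13\right) \left(-48 - 38\right)} = \frac{\left(-50\right) 24}{\left(-13\right) \left(-86\right)} = - \frac{1200}{1118} = \left(-1200\right) \frac{1}{1118} = - \frac{600}{559}$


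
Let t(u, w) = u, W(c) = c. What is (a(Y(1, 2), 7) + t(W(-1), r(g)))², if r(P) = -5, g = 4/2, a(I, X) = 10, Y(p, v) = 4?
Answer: 81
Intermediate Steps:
g = 2 (g = 4*(½) = 2)
(a(Y(1, 2), 7) + t(W(-1), r(g)))² = (10 - 1)² = 9² = 81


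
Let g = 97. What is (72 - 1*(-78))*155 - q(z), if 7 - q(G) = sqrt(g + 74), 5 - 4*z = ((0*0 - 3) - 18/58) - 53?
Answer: 23243 + 3*sqrt(19) ≈ 23256.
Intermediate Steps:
z = 889/58 (z = 5/4 - (((0*0 - 3) - 18/58) - 53)/4 = 5/4 - (((0 - 3) - 18*1/58) - 53)/4 = 5/4 - ((-3 - 9/29) - 53)/4 = 5/4 - (-96/29 - 53)/4 = 5/4 - 1/4*(-1633/29) = 5/4 + 1633/116 = 889/58 ≈ 15.328)
q(G) = 7 - 3*sqrt(19) (q(G) = 7 - sqrt(97 + 74) = 7 - sqrt(171) = 7 - 3*sqrt(19))
(72 - 1*(-78))*155 - q(z) = (72 - 1*(-78))*155 - (7 - 3*sqrt(19)) = (72 + 78)*155 + (-7 + 3*sqrt(19)) = 150*155 + (-7 + 3*sqrt(19)) = 23250 + (-7 + 3*sqrt(19)) = 23243 + 3*sqrt(19)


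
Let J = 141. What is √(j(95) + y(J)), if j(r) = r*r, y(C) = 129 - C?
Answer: √9013 ≈ 94.937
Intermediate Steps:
j(r) = r²
√(j(95) + y(J)) = √(95² + (129 - 1*141)) = √(9025 + (129 - 141)) = √(9025 - 12) = √9013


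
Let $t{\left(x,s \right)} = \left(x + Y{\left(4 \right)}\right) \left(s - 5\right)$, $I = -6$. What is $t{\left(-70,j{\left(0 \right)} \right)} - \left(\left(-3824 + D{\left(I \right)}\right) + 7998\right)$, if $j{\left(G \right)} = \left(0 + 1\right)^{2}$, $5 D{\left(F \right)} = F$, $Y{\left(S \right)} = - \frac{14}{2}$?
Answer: $- \frac{19324}{5} \approx -3864.8$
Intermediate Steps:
$Y{\left(S \right)} = -7$ ($Y{\left(S \right)} = \left(-14\right) \frac{1}{2} = -7$)
$D{\left(F \right)} = \frac{F}{5}$
$j{\left(G \right)} = 1$ ($j{\left(G \right)} = 1^{2} = 1$)
$t{\left(x,s \right)} = \left(-7 + x\right) \left(-5 + s\right)$ ($t{\left(x,s \right)} = \left(x - 7\right) \left(s - 5\right) = \left(-7 + x\right) \left(-5 + s\right)$)
$t{\left(-70,j{\left(0 \right)} \right)} - \left(\left(-3824 + D{\left(I \right)}\right) + 7998\right) = \left(35 - 7 - -350 + 1 \left(-70\right)\right) - \left(\left(-3824 + \frac{1}{5} \left(-6\right)\right) + 7998\right) = \left(35 - 7 + 350 - 70\right) - \left(\left(-3824 - \frac{6}{5}\right) + 7998\right) = 308 - \left(- \frac{19126}{5} + 7998\right) = 308 - \frac{20864}{5} = - \frac{19324}{5}$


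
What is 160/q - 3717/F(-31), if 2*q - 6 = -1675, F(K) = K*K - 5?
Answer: -6509593/1595564 ≈ -4.0798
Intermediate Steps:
F(K) = -5 + K**2 (F(K) = K**2 - 5 = -5 + K**2)
q = -1669/2 (q = 3 + (1/2)*(-1675) = 3 - 1675/2 = -1669/2 ≈ -834.50)
160/q - 3717/F(-31) = 160/(-1669/2) - 3717/(-5 + (-31)**2) = 160*(-2/1669) - 3717/(-5 + 961) = -320/1669 - 3717/956 = -6509593/1595564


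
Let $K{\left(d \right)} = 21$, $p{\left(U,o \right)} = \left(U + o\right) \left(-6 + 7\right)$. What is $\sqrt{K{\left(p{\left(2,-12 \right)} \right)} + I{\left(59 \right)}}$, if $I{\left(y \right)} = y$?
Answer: $4 \sqrt{5} \approx 8.9443$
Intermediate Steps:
$p{\left(U,o \right)} = U + o$ ($p{\left(U,o \right)} = \left(U + o\right) 1 = U + o$)
$\sqrt{K{\left(p{\left(2,-12 \right)} \right)} + I{\left(59 \right)}} = \sqrt{21 + 59} = \sqrt{80} = 4 \sqrt{5}$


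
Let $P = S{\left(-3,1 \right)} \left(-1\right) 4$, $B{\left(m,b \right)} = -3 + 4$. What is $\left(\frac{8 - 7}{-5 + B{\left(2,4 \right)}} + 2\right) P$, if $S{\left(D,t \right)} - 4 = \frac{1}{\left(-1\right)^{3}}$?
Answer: $-21$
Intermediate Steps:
$B{\left(m,b \right)} = 1$
$S{\left(D,t \right)} = 3$ ($S{\left(D,t \right)} = 4 + \frac{1}{\left(-1\right)^{3}} = 4 + \frac{1}{-1} = 4 - 1 = 3$)
$P = -12$ ($P = 3 \left(-1\right) 4 = \left(-3\right) 4 = -12$)
$\left(\frac{8 - 7}{-5 + B{\left(2,4 \right)}} + 2\right) P = \left(\frac{8 - 7}{-5 + 1} + 2\right) \left(-12\right) = \left(1 \frac{1}{-4} + 2\right) \left(-12\right) = \left(1 \left(- \frac{1}{4}\right) + 2\right) \left(-12\right) = \left(- \frac{1}{4} + 2\right) \left(-12\right) = \frac{7}{4} \left(-12\right) = -21$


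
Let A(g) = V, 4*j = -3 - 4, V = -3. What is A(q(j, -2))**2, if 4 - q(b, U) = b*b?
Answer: 9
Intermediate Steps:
j = -7/4 (j = (-3 - 4)/4 = (1/4)*(-7) = -7/4 ≈ -1.7500)
q(b, U) = 4 - b**2 (q(b, U) = 4 - b*b = 4 - b**2)
A(g) = -3
A(q(j, -2))**2 = (-3)**2 = 9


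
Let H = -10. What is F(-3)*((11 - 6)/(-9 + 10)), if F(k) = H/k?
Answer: 50/3 ≈ 16.667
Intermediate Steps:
F(k) = -10/k
F(-3)*((11 - 6)/(-9 + 10)) = (-10/(-3))*((11 - 6)/(-9 + 10)) = (-10*(-1/3))*(5/1) = 10*(1*5)/3 = (10/3)*5 = 50/3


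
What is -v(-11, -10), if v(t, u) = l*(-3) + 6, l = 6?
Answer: 12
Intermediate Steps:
v(t, u) = -12 (v(t, u) = 6*(-3) + 6 = -18 + 6 = -12)
-v(-11, -10) = -1*(-12) = 12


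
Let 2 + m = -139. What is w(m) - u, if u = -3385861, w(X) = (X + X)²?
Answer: 3465385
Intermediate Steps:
m = -141 (m = -2 - 139 = -141)
w(X) = 4*X² (w(X) = (2*X)² = 4*X²)
w(m) - u = 4*(-141)² - 1*(-3385861) = 4*19881 + 3385861 = 79524 + 3385861 = 3465385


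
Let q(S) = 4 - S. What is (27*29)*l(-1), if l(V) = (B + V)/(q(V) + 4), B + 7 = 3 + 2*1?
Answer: -261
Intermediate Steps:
B = -2 (B = -7 + (3 + 2*1) = -7 + (3 + 2) = -7 + 5 = -2)
l(V) = (-2 + V)/(8 - V) (l(V) = (-2 + V)/((4 - V) + 4) = (-2 + V)/(8 - V))
(27*29)*l(-1) = (27*29)*((2 - 1*(-1))/(-8 - 1)) = 783*((2 + 1)/(-9)) = 783*(-⅑*3) = 783*(-⅓) = -261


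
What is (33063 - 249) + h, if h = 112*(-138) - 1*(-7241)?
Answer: 24599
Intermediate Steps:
h = -8215 (h = -15456 + 7241 = -8215)
(33063 - 249) + h = (33063 - 249) - 8215 = 32814 - 8215 = 24599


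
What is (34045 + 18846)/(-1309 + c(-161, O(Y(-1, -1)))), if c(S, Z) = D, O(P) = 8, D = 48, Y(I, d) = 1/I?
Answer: -52891/1261 ≈ -41.944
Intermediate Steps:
Y(I, d) = 1/I
c(S, Z) = 48
(34045 + 18846)/(-1309 + c(-161, O(Y(-1, -1)))) = (34045 + 18846)/(-1309 + 48) = 52891/(-1261) = 52891*(-1/1261) = -52891/1261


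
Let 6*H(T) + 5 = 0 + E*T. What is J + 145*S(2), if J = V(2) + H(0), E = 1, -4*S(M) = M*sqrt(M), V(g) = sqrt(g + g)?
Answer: 7/6 - 145*sqrt(2)/2 ≈ -101.36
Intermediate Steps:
V(g) = sqrt(2)*sqrt(g) (V(g) = sqrt(2*g) = sqrt(2)*sqrt(g))
S(M) = -M**(3/2)/4 (S(M) = -M*sqrt(M)/4 = -M**(3/2)/4)
H(T) = -5/6 + T/6 (H(T) = -5/6 + (0 + 1*T)/6 = -5/6 + (0 + T)/6 = -5/6 + T/6)
J = 7/6 (J = sqrt(2)*sqrt(2) + (-5/6 + (1/6)*0) = 2 + (-5/6 + 0) = 2 - 5/6 = 7/6 ≈ 1.1667)
J + 145*S(2) = 7/6 + 145*(-sqrt(2)/2) = 7/6 - 145*sqrt(2)/2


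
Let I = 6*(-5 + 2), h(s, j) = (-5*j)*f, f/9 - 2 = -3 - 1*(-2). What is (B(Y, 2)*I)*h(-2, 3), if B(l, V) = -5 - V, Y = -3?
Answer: -17010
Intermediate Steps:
f = 9 (f = 18 + 9*(-3 - 1*(-2)) = 18 + 9*(-3 + 2) = 18 + 9*(-1) = 18 - 9 = 9)
h(s, j) = -45*j (h(s, j) = -5*j*9 = -45*j)
I = -18 (I = 6*(-3) = -18)
(B(Y, 2)*I)*h(-2, 3) = ((-5 - 1*2)*(-18))*(-45*3) = ((-5 - 2)*(-18))*(-135) = -7*(-18)*(-135) = 126*(-135) = -17010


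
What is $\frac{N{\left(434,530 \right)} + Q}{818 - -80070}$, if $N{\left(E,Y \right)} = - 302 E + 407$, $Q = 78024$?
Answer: $- \frac{52637}{80888} \approx -0.65074$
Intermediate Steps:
$N{\left(E,Y \right)} = 407 - 302 E$
$\frac{N{\left(434,530 \right)} + Q}{818 - -80070} = \frac{\left(407 - 131068\right) + 78024}{818 - -80070} = \frac{\left(407 - 131068\right) + 78024}{818 + 80070} = \frac{-130661 + 78024}{80888} = \left(-52637\right) \frac{1}{80888} = - \frac{52637}{80888}$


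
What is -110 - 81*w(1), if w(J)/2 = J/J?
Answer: -272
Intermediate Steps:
w(J) = 2 (w(J) = 2*(J/J) = 2*1 = 2)
-110 - 81*w(1) = -110 - 81*2 = -110 - 162 = -272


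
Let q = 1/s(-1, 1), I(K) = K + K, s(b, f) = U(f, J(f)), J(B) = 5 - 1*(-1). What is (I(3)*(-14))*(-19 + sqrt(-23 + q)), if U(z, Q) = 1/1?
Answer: 1596 - 84*I*sqrt(22) ≈ 1596.0 - 394.0*I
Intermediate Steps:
J(B) = 6 (J(B) = 5 + 1 = 6)
U(z, Q) = 1
s(b, f) = 1
I(K) = 2*K
q = 1 (q = 1/1 = 1)
(I(3)*(-14))*(-19 + sqrt(-23 + q)) = ((2*3)*(-14))*(-19 + sqrt(-23 + 1)) = (6*(-14))*(-19 + sqrt(-22)) = -84*(-19 + I*sqrt(22)) = 1596 - 84*I*sqrt(22)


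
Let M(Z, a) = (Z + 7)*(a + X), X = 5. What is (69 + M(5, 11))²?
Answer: 68121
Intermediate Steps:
M(Z, a) = (5 + a)*(7 + Z) (M(Z, a) = (Z + 7)*(a + 5) = (7 + Z)*(5 + a) = (5 + a)*(7 + Z))
(69 + M(5, 11))² = (69 + (35 + 5*5 + 7*11 + 5*11))² = (69 + (35 + 25 + 77 + 55))² = (69 + 192)² = 261² = 68121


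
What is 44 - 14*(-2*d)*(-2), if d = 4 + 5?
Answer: -460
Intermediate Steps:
d = 9
44 - 14*(-2*d)*(-2) = 44 - 14*(-2*9)*(-2) = 44 - (-252)*(-2) = 44 - 14*36 = 44 - 504 = -460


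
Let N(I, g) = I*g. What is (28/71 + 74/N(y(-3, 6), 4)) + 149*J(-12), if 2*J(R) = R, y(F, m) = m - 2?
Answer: -504941/568 ≈ -888.98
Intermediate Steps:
y(F, m) = -2 + m
J(R) = R/2
(28/71 + 74/N(y(-3, 6), 4)) + 149*J(-12) = (28/71 + 74/(((-2 + 6)*4))) + 149*((½)*(-12)) = (28*(1/71) + 74/((4*4))) + 149*(-6) = (28/71 + 74/16) - 894 = (28/71 + 74*(1/16)) - 894 = (28/71 + 37/8) - 894 = 2851/568 - 894 = -504941/568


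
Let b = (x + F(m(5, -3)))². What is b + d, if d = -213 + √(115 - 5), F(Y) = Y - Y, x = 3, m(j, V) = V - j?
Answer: -204 + √110 ≈ -193.51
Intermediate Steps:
F(Y) = 0
d = -213 + √110 ≈ -202.51
b = 9 (b = (3 + 0)² = 3² = 9)
b + d = 9 + (-213 + √110) = -204 + √110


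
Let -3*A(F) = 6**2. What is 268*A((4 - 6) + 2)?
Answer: -3216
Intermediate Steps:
A(F) = -12 (A(F) = -1/3*6**2 = -1/3*36 = -12)
268*A((4 - 6) + 2) = 268*(-12) = -3216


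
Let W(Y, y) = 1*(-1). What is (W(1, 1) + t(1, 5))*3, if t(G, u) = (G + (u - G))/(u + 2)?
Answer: -6/7 ≈ -0.85714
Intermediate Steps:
t(G, u) = u/(2 + u)
W(Y, y) = -1
(W(1, 1) + t(1, 5))*3 = (-1 + 5/(2 + 5))*3 = (-1 + 5/7)*3 = -2/7*3 = -6/7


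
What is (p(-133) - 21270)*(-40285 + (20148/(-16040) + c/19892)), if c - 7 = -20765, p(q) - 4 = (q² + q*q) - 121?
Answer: -5620173870588243/9970865 ≈ -5.6366e+8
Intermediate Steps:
p(q) = -117 + 2*q² (p(q) = 4 + ((q² + q*q) - 121) = 4 + ((q² + q²) - 121) = 4 + (2*q² - 121) = 4 + (-121 + 2*q²) = -117 + 2*q²)
c = -20758 (c = 7 - 20765 = -20758)
(p(-133) - 21270)*(-40285 + (20148/(-16040) + c/19892)) = ((-117 + 2*(-133)²) - 21270)*(-40285 + (20148/(-16040) - 20758/19892)) = ((-117 + 2*17689) - 21270)*(-40285 + (20148*(-1/16040) - 20758*1/19892)) = ((-117 + 35378) - 21270)*(-40285 + (-5037/4010 - 10379/9946)) = (35261 - 21270)*(-40285 - 22929448/9970865) = 13991*(-401699225973/9970865) = -5620173870588243/9970865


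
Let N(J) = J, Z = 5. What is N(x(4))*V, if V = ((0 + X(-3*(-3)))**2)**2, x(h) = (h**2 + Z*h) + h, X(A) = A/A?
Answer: 40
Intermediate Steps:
X(A) = 1
x(h) = h**2 + 6*h (x(h) = (h**2 + 5*h) + h = h**2 + 6*h)
V = 1 (V = ((0 + 1)**2)**2 = (1**2)**2 = 1**2 = 1)
N(x(4))*V = (4*(6 + 4))*1 = (4*10)*1 = 40*1 = 40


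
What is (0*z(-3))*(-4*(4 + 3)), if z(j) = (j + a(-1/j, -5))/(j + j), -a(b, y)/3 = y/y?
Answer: 0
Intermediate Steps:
a(b, y) = -3 (a(b, y) = -3*y/y = -3*1 = -3)
z(j) = (-3 + j)/(2*j) (z(j) = (j - 3)/(j + j) = (-3 + j)/((2*j)) = (-3 + j)*(1/(2*j)) = (-3 + j)/(2*j))
(0*z(-3))*(-4*(4 + 3)) = (0*((1/2)*(-3 - 3)/(-3)))*(-4*(4 + 3)) = (0*((1/2)*(-1/3)*(-6)))*(-4*7) = (0*1)*(-28) = 0*(-28) = 0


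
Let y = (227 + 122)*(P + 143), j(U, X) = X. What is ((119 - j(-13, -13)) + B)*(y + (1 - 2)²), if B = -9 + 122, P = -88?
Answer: 4703020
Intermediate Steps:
B = 113
y = 19195 (y = (227 + 122)*(-88 + 143) = 349*55 = 19195)
((119 - j(-13, -13)) + B)*(y + (1 - 2)²) = ((119 - 1*(-13)) + 113)*(19195 + (1 - 2)²) = ((119 + 13) + 113)*(19195 + (-1)²) = (132 + 113)*(19195 + 1) = 245*19196 = 4703020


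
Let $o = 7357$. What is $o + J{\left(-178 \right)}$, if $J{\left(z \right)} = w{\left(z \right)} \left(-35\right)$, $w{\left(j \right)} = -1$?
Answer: $7392$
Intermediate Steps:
$J{\left(z \right)} = 35$ ($J{\left(z \right)} = \left(-1\right) \left(-35\right) = 35$)
$o + J{\left(-178 \right)} = 7357 + 35 = 7392$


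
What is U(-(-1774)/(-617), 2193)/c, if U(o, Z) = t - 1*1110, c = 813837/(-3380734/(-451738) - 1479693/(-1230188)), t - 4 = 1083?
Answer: -7930682496557/32304833423924052 ≈ -0.00024550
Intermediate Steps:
t = 1087 (t = 4 + 1083 = 1087)
c = 32304833423924052/344812282459 (c = 813837/(-3380734*(-1/451738) - 1479693*(-1/1230188)) = 813837/(241481/32267 + 1479693/1230188) = 813837/(344812282459/39694476196) = 813837*(39694476196/344812282459) = 32304833423924052/344812282459 ≈ 93688.)
U(o, Z) = -23 (U(o, Z) = 1087 - 1*1110 = 1087 - 1110 = -23)
U(-(-1774)/(-617), 2193)/c = -23/32304833423924052/344812282459 = -23*344812282459/32304833423924052 = -7930682496557/32304833423924052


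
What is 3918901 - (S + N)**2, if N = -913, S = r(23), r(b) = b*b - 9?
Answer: 3764452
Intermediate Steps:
r(b) = -9 + b**2 (r(b) = b**2 - 9 = -9 + b**2)
S = 520 (S = -9 + 23**2 = -9 + 529 = 520)
3918901 - (S + N)**2 = 3918901 - (520 - 913)**2 = 3918901 - 1*(-393)**2 = 3918901 - 1*154449 = 3918901 - 154449 = 3764452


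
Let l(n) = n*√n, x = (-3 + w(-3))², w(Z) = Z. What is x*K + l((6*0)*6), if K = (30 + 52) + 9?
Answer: 3276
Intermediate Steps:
K = 91 (K = 82 + 9 = 91)
x = 36 (x = (-3 - 3)² = (-6)² = 36)
l(n) = n^(3/2)
x*K + l((6*0)*6) = 36*91 + ((6*0)*6)^(3/2) = 3276 + (0*6)^(3/2) = 3276 + 0^(3/2) = 3276 + 0 = 3276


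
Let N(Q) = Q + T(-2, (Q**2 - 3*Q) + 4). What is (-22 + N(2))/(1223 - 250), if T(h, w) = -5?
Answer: -25/973 ≈ -0.025694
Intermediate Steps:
N(Q) = -5 + Q (N(Q) = Q - 5 = -5 + Q)
(-22 + N(2))/(1223 - 250) = (-22 + (-5 + 2))/(1223 - 250) = (-22 - 3)/973 = -25*1/973 = -25/973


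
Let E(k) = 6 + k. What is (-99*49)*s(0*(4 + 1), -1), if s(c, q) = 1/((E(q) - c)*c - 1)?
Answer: 4851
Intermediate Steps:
s(c, q) = 1/(-1 + c*(6 + q - c)) (s(c, q) = 1/(((6 + q) - c)*c - 1) = 1/((6 + q - c)*c - 1) = 1/(c*(6 + q - c) - 1) = 1/(-1 + c*(6 + q - c)))
(-99*49)*s(0*(4 + 1), -1) = (-99*49)*(-1/(1 + (0*(4 + 1))² - 0*(4 + 1)*(6 - 1))) = -(-4851)/(1 + (0*5)² - 1*0*5*5) = -(-4851)/(1 + 0² - 1*0*5) = -(-4851)/(1 + 0 + 0) = -(-4851)/1 = -(-4851) = -4851*(-1) = 4851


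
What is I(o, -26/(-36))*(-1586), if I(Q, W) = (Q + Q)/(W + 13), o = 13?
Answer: -57096/19 ≈ -3005.1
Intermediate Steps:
I(Q, W) = 2*Q/(13 + W) (I(Q, W) = (2*Q)/(13 + W) = 2*Q/(13 + W))
I(o, -26/(-36))*(-1586) = (2*13/(13 - 26/(-36)))*(-1586) = (2*13/(13 - 26*(-1/36)))*(-1586) = (2*13/(13 + 13/18))*(-1586) = (2*13/(247/18))*(-1586) = (2*13*(18/247))*(-1586) = (36/19)*(-1586) = -57096/19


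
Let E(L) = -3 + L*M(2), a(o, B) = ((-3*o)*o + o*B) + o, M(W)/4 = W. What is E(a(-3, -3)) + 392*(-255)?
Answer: -100131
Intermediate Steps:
M(W) = 4*W
a(o, B) = o - 3*o² + B*o (a(o, B) = (-3*o² + B*o) + o = o - 3*o² + B*o)
E(L) = -3 + 8*L (E(L) = -3 + L*(4*2) = -3 + L*8 = -3 + 8*L)
E(a(-3, -3)) + 392*(-255) = (-3 + 8*(-3*(1 - 3 - 3*(-3)))) + 392*(-255) = (-3 + 8*(-3*(1 - 3 + 9))) - 99960 = (-3 + 8*(-3*7)) - 99960 = (-3 + 8*(-21)) - 99960 = (-3 - 168) - 99960 = -171 - 99960 = -100131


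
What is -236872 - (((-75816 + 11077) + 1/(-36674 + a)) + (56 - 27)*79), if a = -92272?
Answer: -22491277103/128946 ≈ -1.7442e+5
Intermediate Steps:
-236872 - (((-75816 + 11077) + 1/(-36674 + a)) + (56 - 27)*79) = -236872 - (((-75816 + 11077) + 1/(-36674 - 92272)) + (56 - 27)*79) = -236872 - ((-64739 + 1/(-128946)) + 29*79) = -236872 - ((-64739 - 1/128946) + 2291) = -236872 - (-8347835095/128946 + 2291) = -236872 - 1*(-8052419809/128946) = -236872 + 8052419809/128946 = -22491277103/128946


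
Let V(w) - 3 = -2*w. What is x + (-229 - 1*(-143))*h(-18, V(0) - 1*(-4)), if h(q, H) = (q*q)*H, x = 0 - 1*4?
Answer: -195052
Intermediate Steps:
V(w) = 3 - 2*w
x = -4 (x = 0 - 4 = -4)
h(q, H) = H*q² (h(q, H) = q²*H = H*q²)
x + (-229 - 1*(-143))*h(-18, V(0) - 1*(-4)) = -4 + (-229 - 1*(-143))*(((3 - 2*0) - 1*(-4))*(-18)²) = -4 + (-229 + 143)*(((3 + 0) + 4)*324) = -4 - 86*(3 + 4)*324 = -4 - 602*324 = -4 - 86*2268 = -4 - 195048 = -195052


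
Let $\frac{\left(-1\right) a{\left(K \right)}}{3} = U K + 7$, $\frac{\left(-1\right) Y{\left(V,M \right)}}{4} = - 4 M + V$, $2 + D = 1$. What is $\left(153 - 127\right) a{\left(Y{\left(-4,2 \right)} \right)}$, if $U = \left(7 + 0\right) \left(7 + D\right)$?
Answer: $-157794$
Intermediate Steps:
$D = -1$ ($D = -2 + 1 = -1$)
$U = 42$ ($U = \left(7 + 0\right) \left(7 - 1\right) = 7 \cdot 6 = 42$)
$Y{\left(V,M \right)} = - 4 V + 16 M$ ($Y{\left(V,M \right)} = - 4 \left(- 4 M + V\right) = - 4 \left(V - 4 M\right) = - 4 V + 16 M$)
$a{\left(K \right)} = -21 - 126 K$ ($a{\left(K \right)} = - 3 \left(42 K + 7\right) = - 3 \left(7 + 42 K\right) = -21 - 126 K$)
$\left(153 - 127\right) a{\left(Y{\left(-4,2 \right)} \right)} = \left(153 - 127\right) \left(-21 - 126 \left(\left(-4\right) \left(-4\right) + 16 \cdot 2\right)\right) = 26 \left(-21 - 126 \left(16 + 32\right)\right) = 26 \left(-21 - 6048\right) = 26 \left(-6069\right) = -157794$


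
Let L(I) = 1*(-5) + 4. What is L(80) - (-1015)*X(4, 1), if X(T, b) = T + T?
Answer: 8119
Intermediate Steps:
X(T, b) = 2*T
L(I) = -1 (L(I) = -5 + 4 = -1)
L(80) - (-1015)*X(4, 1) = -1 - (-1015)*2*4 = -1 - (-1015)*8 = -1 - 1*(-8120) = -1 + 8120 = 8119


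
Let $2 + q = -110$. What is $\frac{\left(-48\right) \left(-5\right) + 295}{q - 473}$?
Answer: $- \frac{107}{117} \approx -0.91453$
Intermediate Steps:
$q = -112$ ($q = -2 - 110 = -112$)
$\frac{\left(-48\right) \left(-5\right) + 295}{q - 473} = \frac{\left(-48\right) \left(-5\right) + 295}{-112 - 473} = \frac{240 + 295}{-585} = 535 \left(- \frac{1}{585}\right) = - \frac{107}{117}$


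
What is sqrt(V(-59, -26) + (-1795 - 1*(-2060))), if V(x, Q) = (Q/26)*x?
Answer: 18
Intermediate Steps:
V(x, Q) = Q*x/26 (V(x, Q) = (Q*(1/26))*x = (Q/26)*x = Q*x/26)
sqrt(V(-59, -26) + (-1795 - 1*(-2060))) = sqrt((1/26)*(-26)*(-59) + (-1795 - 1*(-2060))) = sqrt(59 + (-1795 + 2060)) = sqrt(59 + 265) = sqrt(324) = 18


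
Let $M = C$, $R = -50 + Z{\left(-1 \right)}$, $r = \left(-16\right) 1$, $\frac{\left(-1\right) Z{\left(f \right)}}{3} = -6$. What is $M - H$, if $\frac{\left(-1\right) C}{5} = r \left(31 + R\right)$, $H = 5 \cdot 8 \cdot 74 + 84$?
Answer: $-3124$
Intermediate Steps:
$H = 3044$ ($H = 40 \cdot 74 + 84 = 2960 + 84 = 3044$)
$Z{\left(f \right)} = 18$ ($Z{\left(f \right)} = \left(-3\right) \left(-6\right) = 18$)
$r = -16$
$R = -32$ ($R = -50 + 18 = -32$)
$C = -80$ ($C = - 5 \left(- 16 \left(31 - 32\right)\right) = - 5 \left(\left(-16\right) \left(-1\right)\right) = \left(-5\right) 16 = -80$)
$M = -80$
$M - H = -80 - 3044 = -3124$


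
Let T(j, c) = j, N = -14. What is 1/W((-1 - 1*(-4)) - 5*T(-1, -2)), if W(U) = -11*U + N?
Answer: -1/102 ≈ -0.0098039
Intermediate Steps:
W(U) = -14 - 11*U (W(U) = -11*U - 14 = -14 - 11*U)
1/W((-1 - 1*(-4)) - 5*T(-1, -2)) = 1/(-14 - 11*((-1 - 1*(-4)) - 5*(-1))) = 1/(-14 - 11*((-1 + 4) + 5)) = 1/(-14 - 11*(3 + 5)) = 1/(-14 - 11*8) = 1/(-14 - 88) = 1/(-102) = -1/102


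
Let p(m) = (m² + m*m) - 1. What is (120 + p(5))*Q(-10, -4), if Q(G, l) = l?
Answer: -676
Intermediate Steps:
p(m) = -1 + 2*m² (p(m) = (m² + m²) - 1 = 2*m² - 1 = -1 + 2*m²)
(120 + p(5))*Q(-10, -4) = (120 + (-1 + 2*5²))*(-4) = (120 + (-1 + 2*25))*(-4) = (120 + (-1 + 50))*(-4) = (120 + 49)*(-4) = 169*(-4) = -676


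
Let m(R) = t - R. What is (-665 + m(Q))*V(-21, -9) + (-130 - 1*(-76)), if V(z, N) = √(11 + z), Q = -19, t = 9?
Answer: -54 - 637*I*√10 ≈ -54.0 - 2014.4*I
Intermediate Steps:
m(R) = 9 - R
(-665 + m(Q))*V(-21, -9) + (-130 - 1*(-76)) = (-665 + (9 - 1*(-19)))*√(11 - 21) + (-130 - 1*(-76)) = (-665 + (9 + 19))*√(-10) + (-130 + 76) = (-665 + 28)*(I*√10) - 54 = -637*I*√10 - 54 = -54 - 637*I*√10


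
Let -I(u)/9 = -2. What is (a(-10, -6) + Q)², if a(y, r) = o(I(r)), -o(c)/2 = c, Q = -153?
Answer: 35721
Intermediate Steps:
I(u) = 18 (I(u) = -9*(-2) = 18)
o(c) = -2*c
a(y, r) = -36 (a(y, r) = -2*18 = -36)
(a(-10, -6) + Q)² = (-36 - 153)² = (-189)² = 35721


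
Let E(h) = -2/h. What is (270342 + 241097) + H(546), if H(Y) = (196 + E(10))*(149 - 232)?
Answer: 2475938/5 ≈ 4.9519e+5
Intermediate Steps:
H(Y) = -81257/5 (H(Y) = (196 - 2/10)*(149 - 232) = (196 - 2*1/10)*(-83) = (196 - 1/5)*(-83) = (979/5)*(-83) = -81257/5)
(270342 + 241097) + H(546) = (270342 + 241097) - 81257/5 = 511439 - 81257/5 = 2475938/5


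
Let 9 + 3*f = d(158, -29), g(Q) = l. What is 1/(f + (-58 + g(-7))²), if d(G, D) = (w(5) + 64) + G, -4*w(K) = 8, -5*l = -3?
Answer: 75/252382 ≈ 0.00029717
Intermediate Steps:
l = ⅗ (l = -⅕*(-3) = ⅗ ≈ 0.60000)
g(Q) = ⅗
w(K) = -2 (w(K) = -¼*8 = -2)
d(G, D) = 62 + G (d(G, D) = (-2 + 64) + G = 62 + G)
f = 211/3 (f = -3 + (62 + 158)/3 = -3 + (⅓)*220 = -3 + 220/3 = 211/3 ≈ 70.333)
1/(f + (-58 + g(-7))²) = 1/(211/3 + (-58 + ⅗)²) = 1/(211/3 + (-287/5)²) = 1/(211/3 + 82369/25) = 1/(252382/75) = 75/252382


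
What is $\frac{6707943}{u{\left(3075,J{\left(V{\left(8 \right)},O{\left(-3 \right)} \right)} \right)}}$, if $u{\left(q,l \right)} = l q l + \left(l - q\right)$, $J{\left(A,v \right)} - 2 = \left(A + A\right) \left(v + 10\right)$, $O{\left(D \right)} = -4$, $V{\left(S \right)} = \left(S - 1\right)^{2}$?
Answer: $\frac{6707943}{1070405015} \approx 0.0062667$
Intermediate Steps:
$V{\left(S \right)} = \left(-1 + S\right)^{2}$
$J{\left(A,v \right)} = 2 + 2 A \left(10 + v\right)$ ($J{\left(A,v \right)} = 2 + \left(A + A\right) \left(v + 10\right) = 2 + 2 A \left(10 + v\right)$)
$u{\left(q,l \right)} = l - q + q l^{2}$ ($u{\left(q,l \right)} = q l^{2} + \left(l - q\right) = l - q + q l^{2}$)
$\frac{6707943}{u{\left(3075,J{\left(V{\left(8 \right)},O{\left(-3 \right)} \right)} \right)}} = \frac{6707943}{\left(2 + 20 \left(-1 + 8\right)^{2} + 2 \left(-1 + 8\right)^{2} \left(-4\right)\right) - 3075 + 3075 \left(2 + 20 \left(-1 + 8\right)^{2} + 2 \left(-1 + 8\right)^{2} \left(-4\right)\right)^{2}} = \frac{6707943}{\left(2 + 20 \cdot 7^{2} + 2 \cdot 7^{2} \left(-4\right)\right) - 3075 + 3075 \left(2 + 20 \cdot 7^{2} + 2 \cdot 7^{2} \left(-4\right)\right)^{2}} = \frac{6707943}{\left(2 + 20 \cdot 49 + 2 \cdot 49 \left(-4\right)\right) - 3075 + 3075 \left(2 + 20 \cdot 49 + 2 \cdot 49 \left(-4\right)\right)^{2}} = \frac{6707943}{\left(2 + 980 - 392\right) - 3075 + 3075 \left(2 + 980 - 392\right)^{2}} = \frac{6707943}{590 - 3075 + 3075 \cdot 590^{2}} = \frac{6707943}{590 - 3075 + 3075 \cdot 348100} = \frac{6707943}{590 - 3075 + 1070407500} = \frac{6707943}{1070405015}$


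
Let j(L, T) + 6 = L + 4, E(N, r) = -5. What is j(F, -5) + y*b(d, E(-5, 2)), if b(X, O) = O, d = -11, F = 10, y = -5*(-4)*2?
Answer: -192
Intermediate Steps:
y = 40 (y = 20*2 = 40)
j(L, T) = -2 + L (j(L, T) = -6 + (L + 4) = -6 + (4 + L) = -2 + L)
j(F, -5) + y*b(d, E(-5, 2)) = (-2 + 10) + 40*(-5) = 8 - 200 = -192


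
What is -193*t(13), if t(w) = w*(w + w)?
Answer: -65234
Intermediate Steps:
t(w) = 2*w² (t(w) = w*(2*w) = 2*w²)
-193*t(13) = -386*13² = -386*169 = -193*338 = -65234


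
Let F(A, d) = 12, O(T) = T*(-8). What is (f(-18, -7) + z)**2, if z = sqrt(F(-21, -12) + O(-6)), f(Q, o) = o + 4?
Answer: 69 - 12*sqrt(15) ≈ 22.524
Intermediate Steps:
O(T) = -8*T
f(Q, o) = 4 + o
z = 2*sqrt(15) (z = sqrt(12 - 8*(-6)) = sqrt(12 + 48) = sqrt(60) = 2*sqrt(15) ≈ 7.7460)
(f(-18, -7) + z)**2 = ((4 - 7) + 2*sqrt(15))**2 = (-3 + 2*sqrt(15))**2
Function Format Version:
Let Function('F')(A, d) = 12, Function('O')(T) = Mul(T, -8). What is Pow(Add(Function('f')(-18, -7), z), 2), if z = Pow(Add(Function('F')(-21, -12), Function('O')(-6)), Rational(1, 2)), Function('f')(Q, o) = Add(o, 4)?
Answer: Add(69, Mul(-12, Pow(15, Rational(1, 2)))) ≈ 22.524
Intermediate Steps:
Function('O')(T) = Mul(-8, T)
Function('f')(Q, o) = Add(4, o)
z = Mul(2, Pow(15, Rational(1, 2))) (z = Pow(Add(12, Mul(-8, -6)), Rational(1, 2)) = Pow(Add(12, 48), Rational(1, 2)) = Pow(60, Rational(1, 2)) = Mul(2, Pow(15, Rational(1, 2))) ≈ 7.7460)
Pow(Add(Function('f')(-18, -7), z), 2) = Pow(Add(Add(4, -7), Mul(2, Pow(15, Rational(1, 2)))), 2) = Pow(Add(-3, Mul(2, Pow(15, Rational(1, 2)))), 2)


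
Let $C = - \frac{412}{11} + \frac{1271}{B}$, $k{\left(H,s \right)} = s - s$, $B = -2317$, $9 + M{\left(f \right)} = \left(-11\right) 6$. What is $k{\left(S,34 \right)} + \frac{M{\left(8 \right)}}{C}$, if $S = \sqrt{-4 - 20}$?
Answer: $\frac{382305}{193717} \approx 1.9735$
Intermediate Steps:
$M{\left(f \right)} = -75$ ($M{\left(f \right)} = -9 - 66 = -75$)
$S = 2 i \sqrt{6}$ ($S = \sqrt{-24} = 2 i \sqrt{6} \approx 4.899 i$)
$k{\left(H,s \right)} = 0$
$C = - \frac{968585}{25487}$ ($C = - \frac{412}{11} + \frac{1271}{-2317} = \left(-412\right) \frac{1}{11} + 1271 \left(- \frac{1}{2317}\right) = - \frac{412}{11} - \frac{1271}{2317} = - \frac{968585}{25487} \approx -38.003$)
$k{\left(S,34 \right)} + \frac{M{\left(8 \right)}}{C} = 0 - \frac{75}{- \frac{968585}{25487}} = 0 - - \frac{382305}{193717} = 0 + \frac{382305}{193717} = \frac{382305}{193717}$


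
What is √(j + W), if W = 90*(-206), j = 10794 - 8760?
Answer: 3*I*√1834 ≈ 128.48*I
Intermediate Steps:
j = 2034
W = -18540
√(j + W) = √(2034 - 18540) = √(-16506) = 3*I*√1834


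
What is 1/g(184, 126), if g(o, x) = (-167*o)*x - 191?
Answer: -1/3871919 ≈ -2.5827e-7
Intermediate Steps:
g(o, x) = -191 - 167*o*x (g(o, x) = -167*o*x - 191 = -191 - 167*o*x)
1/g(184, 126) = 1/(-191 - 167*184*126) = 1/(-191 - 3871728) = 1/(-3871919) = -1/3871919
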